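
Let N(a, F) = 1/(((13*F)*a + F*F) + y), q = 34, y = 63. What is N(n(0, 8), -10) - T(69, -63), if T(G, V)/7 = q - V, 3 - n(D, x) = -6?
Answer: -683754/1007 ≈ -679.00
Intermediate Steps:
n(D, x) = 9 (n(D, x) = 3 - 1*(-6) = 3 + 6 = 9)
T(G, V) = 238 - 7*V (T(G, V) = 7*(34 - V) = 238 - 7*V)
N(a, F) = 1/(63 + F² + 13*F*a) (N(a, F) = 1/(((13*F)*a + F*F) + 63) = 1/((13*F*a + F²) + 63) = 1/((F² + 13*F*a) + 63) = 1/(63 + F² + 13*F*a))
N(n(0, 8), -10) - T(69, -63) = 1/(63 + (-10)² + 13*(-10)*9) - (238 - 7*(-63)) = 1/(63 + 100 - 1170) - (238 + 441) = 1/(-1007) - 1*679 = -1/1007 - 679 = -683754/1007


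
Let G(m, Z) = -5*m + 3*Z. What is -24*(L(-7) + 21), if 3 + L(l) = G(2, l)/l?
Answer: -3768/7 ≈ -538.29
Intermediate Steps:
L(l) = -3 + (-10 + 3*l)/l (L(l) = -3 + (-5*2 + 3*l)/l = -3 + (-10 + 3*l)/l)
-24*(L(-7) + 21) = -24*(-10/(-7) + 21) = -24*(-10*(-⅐) + 21) = -24*(10/7 + 21) = -24*157/7 = -3768/7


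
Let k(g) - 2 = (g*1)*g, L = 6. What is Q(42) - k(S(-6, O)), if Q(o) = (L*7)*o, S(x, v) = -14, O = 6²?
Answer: 1566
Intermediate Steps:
O = 36
k(g) = 2 + g² (k(g) = 2 + (g*1)*g = 2 + g*g = 2 + g²)
Q(o) = 42*o (Q(o) = (6*7)*o = 42*o)
Q(42) - k(S(-6, O)) = 42*42 - (2 + (-14)²) = 1764 - (2 + 196) = 1764 - 1*198 = 1764 - 198 = 1566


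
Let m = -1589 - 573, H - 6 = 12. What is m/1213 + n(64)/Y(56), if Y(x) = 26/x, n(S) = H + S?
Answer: 2756942/15769 ≈ 174.83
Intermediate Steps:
H = 18 (H = 6 + 12 = 18)
m = -2162
n(S) = 18 + S
m/1213 + n(64)/Y(56) = -2162/1213 + (18 + 64)/((26/56)) = -2162*1/1213 + 82/((26*(1/56))) = -2162/1213 + 82/(13/28) = -2162/1213 + 82*(28/13) = -2162/1213 + 2296/13 = 2756942/15769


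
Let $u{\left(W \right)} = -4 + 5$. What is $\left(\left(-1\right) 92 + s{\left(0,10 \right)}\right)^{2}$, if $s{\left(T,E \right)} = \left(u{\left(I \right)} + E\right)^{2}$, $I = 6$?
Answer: $841$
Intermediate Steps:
$u{\left(W \right)} = 1$
$s{\left(T,E \right)} = \left(1 + E\right)^{2}$
$\left(\left(-1\right) 92 + s{\left(0,10 \right)}\right)^{2} = \left(\left(-1\right) 92 + \left(1 + 10\right)^{2}\right)^{2} = \left(-92 + 11^{2}\right)^{2} = \left(-92 + 121\right)^{2} = 29^{2} = 841$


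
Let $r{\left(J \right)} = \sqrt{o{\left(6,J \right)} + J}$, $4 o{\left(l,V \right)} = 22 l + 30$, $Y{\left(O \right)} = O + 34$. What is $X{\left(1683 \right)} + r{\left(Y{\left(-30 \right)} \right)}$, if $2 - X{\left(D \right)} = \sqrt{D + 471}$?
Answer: $2 + \frac{\sqrt{178}}{2} - \sqrt{2154} \approx -37.74$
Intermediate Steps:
$Y{\left(O \right)} = 34 + O$
$o{\left(l,V \right)} = \frac{15}{2} + \frac{11 l}{2}$ ($o{\left(l,V \right)} = \frac{22 l + 30}{4} = \frac{30 + 22 l}{4} = \frac{15}{2} + \frac{11 l}{2}$)
$r{\left(J \right)} = \sqrt{\frac{81}{2} + J}$ ($r{\left(J \right)} = \sqrt{\left(\frac{15}{2} + \frac{11}{2} \cdot 6\right) + J} = \sqrt{\left(\frac{15}{2} + 33\right) + J} = \sqrt{\frac{81}{2} + J}$)
$X{\left(D \right)} = 2 - \sqrt{471 + D}$ ($X{\left(D \right)} = 2 - \sqrt{D + 471} = 2 - \sqrt{471 + D}$)
$X{\left(1683 \right)} + r{\left(Y{\left(-30 \right)} \right)} = \left(2 - \sqrt{471 + 1683}\right) + \frac{\sqrt{162 + 4 \left(34 - 30\right)}}{2} = \left(2 - \sqrt{2154}\right) + \frac{\sqrt{162 + 4 \cdot 4}}{2} = \left(2 - \sqrt{2154}\right) + \frac{\sqrt{162 + 16}}{2} = \left(2 - \sqrt{2154}\right) + \frac{\sqrt{178}}{2} = 2 + \frac{\sqrt{178}}{2} - \sqrt{2154}$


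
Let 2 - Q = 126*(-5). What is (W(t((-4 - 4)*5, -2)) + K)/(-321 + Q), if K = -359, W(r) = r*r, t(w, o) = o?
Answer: -355/311 ≈ -1.1415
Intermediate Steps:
Q = 632 (Q = 2 - 126*(-5) = 2 - 1*(-630) = 2 + 630 = 632)
W(r) = r²
(W(t((-4 - 4)*5, -2)) + K)/(-321 + Q) = ((-2)² - 359)/(-321 + 632) = (4 - 359)/311 = -355*1/311 = -355/311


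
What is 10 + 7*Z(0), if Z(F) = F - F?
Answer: 10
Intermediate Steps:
Z(F) = 0
10 + 7*Z(0) = 10 + 7*0 = 10 + 0 = 10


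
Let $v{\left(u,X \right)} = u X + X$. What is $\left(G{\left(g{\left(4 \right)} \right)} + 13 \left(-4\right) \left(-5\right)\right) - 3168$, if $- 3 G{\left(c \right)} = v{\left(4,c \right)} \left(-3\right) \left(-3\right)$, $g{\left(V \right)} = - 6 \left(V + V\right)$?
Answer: $-2188$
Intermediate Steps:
$v{\left(u,X \right)} = X + X u$ ($v{\left(u,X \right)} = X u + X = X + X u$)
$g{\left(V \right)} = - 12 V$ ($g{\left(V \right)} = - 6 \cdot 2 V = - 12 V$)
$G{\left(c \right)} = - 15 c$ ($G{\left(c \right)} = - \frac{c \left(1 + 4\right) \left(-3\right) \left(-3\right)}{3} = - \frac{c 5 \left(-3\right) \left(-3\right)}{3} = - \frac{5 c \left(-3\right) \left(-3\right)}{3} = - \frac{- 15 c \left(-3\right)}{3} = - \frac{45 c}{3} = - 15 c$)
$\left(G{\left(g{\left(4 \right)} \right)} + 13 \left(-4\right) \left(-5\right)\right) - 3168 = \left(- 15 \left(\left(-12\right) 4\right) + 13 \left(-4\right) \left(-5\right)\right) - 3168 = \left(\left(-15\right) \left(-48\right) - -260\right) - 3168 = \left(720 + 260\right) - 3168 = 980 - 3168 = -2188$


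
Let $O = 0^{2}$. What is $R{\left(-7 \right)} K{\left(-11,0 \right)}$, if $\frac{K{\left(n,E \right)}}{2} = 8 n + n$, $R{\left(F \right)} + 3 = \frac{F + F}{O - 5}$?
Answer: $\frac{198}{5} \approx 39.6$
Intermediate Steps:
$O = 0$
$R{\left(F \right)} = -3 - \frac{2 F}{5}$ ($R{\left(F \right)} = -3 + \frac{F + F}{0 - 5} = -3 + \frac{2 F}{-5} = -3 + 2 F \left(- \frac{1}{5}\right) = -3 - \frac{2 F}{5}$)
$K{\left(n,E \right)} = 18 n$ ($K{\left(n,E \right)} = 2 \left(8 n + n\right) = 2 \cdot 9 n = 18 n$)
$R{\left(-7 \right)} K{\left(-11,0 \right)} = \left(-3 - - \frac{14}{5}\right) 18 \left(-11\right) = \left(-3 + \frac{14}{5}\right) \left(-198\right) = \left(- \frac{1}{5}\right) \left(-198\right) = \frac{198}{5}$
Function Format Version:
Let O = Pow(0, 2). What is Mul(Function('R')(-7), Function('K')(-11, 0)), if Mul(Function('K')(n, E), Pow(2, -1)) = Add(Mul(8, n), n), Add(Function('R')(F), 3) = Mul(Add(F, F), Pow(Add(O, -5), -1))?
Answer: Rational(198, 5) ≈ 39.600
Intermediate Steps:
O = 0
Function('R')(F) = Add(-3, Mul(Rational(-2, 5), F)) (Function('R')(F) = Add(-3, Mul(Add(F, F), Pow(Add(0, -5), -1))) = Add(-3, Mul(Mul(2, F), Pow(-5, -1))) = Add(-3, Mul(Mul(2, F), Rational(-1, 5))) = Add(-3, Mul(Rational(-2, 5), F)))
Function('K')(n, E) = Mul(18, n) (Function('K')(n, E) = Mul(2, Add(Mul(8, n), n)) = Mul(2, Mul(9, n)) = Mul(18, n))
Mul(Function('R')(-7), Function('K')(-11, 0)) = Mul(Add(-3, Mul(Rational(-2, 5), -7)), Mul(18, -11)) = Mul(Add(-3, Rational(14, 5)), -198) = Mul(Rational(-1, 5), -198) = Rational(198, 5)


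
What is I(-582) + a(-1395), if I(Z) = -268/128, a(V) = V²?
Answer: 62272733/32 ≈ 1.9460e+6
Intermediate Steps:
I(Z) = -67/32 (I(Z) = -268*1/128 = -67/32)
I(-582) + a(-1395) = -67/32 + (-1395)² = -67/32 + 1946025 = 62272733/32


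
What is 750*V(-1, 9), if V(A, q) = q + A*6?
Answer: 2250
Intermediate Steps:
V(A, q) = q + 6*A
750*V(-1, 9) = 750*(9 + 6*(-1)) = 750*(9 - 6) = 750*3 = 2250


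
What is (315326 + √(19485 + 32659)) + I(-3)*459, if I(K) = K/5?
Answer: 1575253/5 + 4*√3259 ≈ 3.1528e+5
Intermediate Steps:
I(K) = K/5 (I(K) = K*(⅕) = K/5)
(315326 + √(19485 + 32659)) + I(-3)*459 = (315326 + √(19485 + 32659)) + ((⅕)*(-3))*459 = (315326 + √52144) - ⅗*459 = (315326 + 4*√3259) - 1377/5 = 1575253/5 + 4*√3259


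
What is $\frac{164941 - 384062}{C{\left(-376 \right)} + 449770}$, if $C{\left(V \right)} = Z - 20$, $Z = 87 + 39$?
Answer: $- \frac{31303}{64268} \approx -0.48707$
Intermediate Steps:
$Z = 126$
$C{\left(V \right)} = 106$ ($C{\left(V \right)} = 126 - 20 = 106$)
$\frac{164941 - 384062}{C{\left(-376 \right)} + 449770} = \frac{164941 - 384062}{106 + 449770} = - \frac{219121}{449876} = \left(-219121\right) \frac{1}{449876} = - \frac{31303}{64268}$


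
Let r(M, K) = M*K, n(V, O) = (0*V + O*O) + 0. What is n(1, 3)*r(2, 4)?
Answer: 72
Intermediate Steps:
n(V, O) = O² (n(V, O) = (0 + O²) + 0 = O² + 0 = O²)
r(M, K) = K*M
n(1, 3)*r(2, 4) = 3²*(4*2) = 9*8 = 72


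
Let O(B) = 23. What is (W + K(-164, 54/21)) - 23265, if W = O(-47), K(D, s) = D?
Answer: -23406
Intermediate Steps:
W = 23
(W + K(-164, 54/21)) - 23265 = (23 - 164) - 23265 = -141 - 23265 = -23406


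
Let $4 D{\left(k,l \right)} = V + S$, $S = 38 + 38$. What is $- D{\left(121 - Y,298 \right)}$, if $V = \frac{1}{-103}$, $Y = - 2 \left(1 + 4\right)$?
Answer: $- \frac{7827}{412} \approx -18.998$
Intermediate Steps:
$S = 76$
$Y = -10$ ($Y = \left(-2\right) 5 = -10$)
$V = - \frac{1}{103} \approx -0.0097087$
$D{\left(k,l \right)} = \frac{7827}{412}$ ($D{\left(k,l \right)} = \frac{- \frac{1}{103} + 76}{4} = \frac{1}{4} \cdot \frac{7827}{103} = \frac{7827}{412}$)
$- D{\left(121 - Y,298 \right)} = \left(-1\right) \frac{7827}{412} = - \frac{7827}{412}$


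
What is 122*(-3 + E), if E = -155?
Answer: -19276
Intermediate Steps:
122*(-3 + E) = 122*(-3 - 155) = 122*(-158) = -19276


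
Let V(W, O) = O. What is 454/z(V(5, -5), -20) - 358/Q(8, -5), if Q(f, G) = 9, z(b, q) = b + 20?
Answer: -428/45 ≈ -9.5111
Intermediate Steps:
z(b, q) = 20 + b
454/z(V(5, -5), -20) - 358/Q(8, -5) = 454/(20 - 5) - 358/9 = 454/15 - 358*⅑ = 454*(1/15) - 358/9 = 454/15 - 358/9 = -428/45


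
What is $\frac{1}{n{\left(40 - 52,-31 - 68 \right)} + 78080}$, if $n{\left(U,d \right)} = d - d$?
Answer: $\frac{1}{78080} \approx 1.2807 \cdot 10^{-5}$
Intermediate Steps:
$n{\left(U,d \right)} = 0$
$\frac{1}{n{\left(40 - 52,-31 - 68 \right)} + 78080} = \frac{1}{0 + 78080} = \frac{1}{78080}$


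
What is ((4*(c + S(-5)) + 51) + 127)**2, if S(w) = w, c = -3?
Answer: 21316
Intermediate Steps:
((4*(c + S(-5)) + 51) + 127)**2 = ((4*(-3 - 5) + 51) + 127)**2 = ((4*(-8) + 51) + 127)**2 = ((-32 + 51) + 127)**2 = (19 + 127)**2 = 146**2 = 21316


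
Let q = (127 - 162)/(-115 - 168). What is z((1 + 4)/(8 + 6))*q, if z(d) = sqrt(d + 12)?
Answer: 5*sqrt(2422)/566 ≈ 0.43475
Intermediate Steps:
q = 35/283 (q = -35/(-283) = -35*(-1/283) = 35/283 ≈ 0.12367)
z(d) = sqrt(12 + d)
z((1 + 4)/(8 + 6))*q = sqrt(12 + (1 + 4)/(8 + 6))*(35/283) = sqrt(12 + 5/14)*(35/283) = sqrt(173/14)*(35/283) = (sqrt(2422)/14)*(35/283) = 5*sqrt(2422)/566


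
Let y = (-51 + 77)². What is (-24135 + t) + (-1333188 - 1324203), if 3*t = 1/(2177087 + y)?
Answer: -17519184319013/6533289 ≈ -2.6815e+6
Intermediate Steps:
y = 676 (y = 26² = 676)
t = 1/6533289 (t = 1/(3*(2177087 + 676)) = (⅓)/2177763 = (⅓)*(1/2177763) = 1/6533289 ≈ 1.5306e-7)
(-24135 + t) + (-1333188 - 1324203) = (-24135 + 1/6533289) + (-1333188 - 1324203) = -157680930014/6533289 - 2657391 = -17519184319013/6533289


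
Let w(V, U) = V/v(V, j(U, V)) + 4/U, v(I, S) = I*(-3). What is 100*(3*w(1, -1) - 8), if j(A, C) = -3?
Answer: -2100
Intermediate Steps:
v(I, S) = -3*I
w(V, U) = -1/3 + 4/U (w(V, U) = V/((-3*V)) + 4/U = V*(-1/(3*V)) + 4/U = -1/3 + 4/U)
100*(3*w(1, -1) - 8) = 100*(3*((1/3)*(12 - 1*(-1))/(-1)) - 8) = 100*(3*((1/3)*(-1)*(12 + 1)) - 8) = 100*(3*((1/3)*(-1)*13) - 8) = 100*(3*(-13/3) - 8) = 100*(-13 - 8) = 100*(-21) = -2100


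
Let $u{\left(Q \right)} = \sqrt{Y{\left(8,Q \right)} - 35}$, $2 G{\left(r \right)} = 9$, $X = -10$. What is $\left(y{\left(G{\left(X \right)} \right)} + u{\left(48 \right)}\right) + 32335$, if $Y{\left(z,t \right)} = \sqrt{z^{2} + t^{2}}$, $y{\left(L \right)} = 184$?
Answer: $32519 + \sqrt{-35 + 8 \sqrt{37}} \approx 32523.0$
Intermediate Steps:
$G{\left(r \right)} = \frac{9}{2}$ ($G{\left(r \right)} = \frac{1}{2} \cdot 9 = \frac{9}{2}$)
$Y{\left(z,t \right)} = \sqrt{t^{2} + z^{2}}$
$u{\left(Q \right)} = \sqrt{-35 + \sqrt{64 + Q^{2}}}$ ($u{\left(Q \right)} = \sqrt{\sqrt{Q^{2} + 8^{2}} - 35} = \sqrt{\sqrt{Q^{2} + 64} - 35} = \sqrt{\sqrt{64 + Q^{2}} - 35} = \sqrt{-35 + \sqrt{64 + Q^{2}}}$)
$\left(y{\left(G{\left(X \right)} \right)} + u{\left(48 \right)}\right) + 32335 = \left(184 + \sqrt{-35 + \sqrt{64 + 48^{2}}}\right) + 32335 = \left(184 + \sqrt{-35 + \sqrt{64 + 2304}}\right) + 32335 = \left(184 + \sqrt{-35 + \sqrt{2368}}\right) + 32335 = \left(184 + \sqrt{-35 + 8 \sqrt{37}}\right) + 32335 = 32519 + \sqrt{-35 + 8 \sqrt{37}}$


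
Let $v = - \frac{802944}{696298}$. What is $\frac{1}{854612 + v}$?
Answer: $\frac{348149}{297531911716} \approx 1.1701 \cdot 10^{-6}$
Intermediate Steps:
$v = - \frac{401472}{348149}$ ($v = \left(-802944\right) \frac{1}{696298} = - \frac{401472}{348149} \approx -1.1532$)
$\frac{1}{854612 + v} = \frac{1}{854612 - \frac{401472}{348149}} = \frac{1}{\frac{297531911716}{348149}} = \frac{348149}{297531911716}$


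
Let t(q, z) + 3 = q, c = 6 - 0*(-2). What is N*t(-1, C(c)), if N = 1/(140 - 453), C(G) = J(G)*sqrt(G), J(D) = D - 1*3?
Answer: 4/313 ≈ 0.012780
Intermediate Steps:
J(D) = -3 + D (J(D) = D - 3 = -3 + D)
c = 6 (c = 6 - 1*0 = 6 + 0 = 6)
C(G) = sqrt(G)*(-3 + G) (C(G) = (-3 + G)*sqrt(G) = sqrt(G)*(-3 + G))
t(q, z) = -3 + q
N = -1/313 (N = 1/(-313) = -1/313 ≈ -0.0031949)
N*t(-1, C(c)) = -(-3 - 1)/313 = -1/313*(-4) = 4/313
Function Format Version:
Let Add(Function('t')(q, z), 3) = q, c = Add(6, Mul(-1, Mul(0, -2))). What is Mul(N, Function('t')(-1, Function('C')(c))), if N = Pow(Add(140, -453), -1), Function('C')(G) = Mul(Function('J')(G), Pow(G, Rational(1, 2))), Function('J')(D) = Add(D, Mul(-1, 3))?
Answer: Rational(4, 313) ≈ 0.012780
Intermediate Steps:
Function('J')(D) = Add(-3, D) (Function('J')(D) = Add(D, -3) = Add(-3, D))
c = 6 (c = Add(6, Mul(-1, 0)) = Add(6, 0) = 6)
Function('C')(G) = Mul(Pow(G, Rational(1, 2)), Add(-3, G)) (Function('C')(G) = Mul(Add(-3, G), Pow(G, Rational(1, 2))) = Mul(Pow(G, Rational(1, 2)), Add(-3, G)))
Function('t')(q, z) = Add(-3, q)
N = Rational(-1, 313) (N = Pow(-313, -1) = Rational(-1, 313) ≈ -0.0031949)
Mul(N, Function('t')(-1, Function('C')(c))) = Mul(Rational(-1, 313), Add(-3, -1)) = Mul(Rational(-1, 313), -4) = Rational(4, 313)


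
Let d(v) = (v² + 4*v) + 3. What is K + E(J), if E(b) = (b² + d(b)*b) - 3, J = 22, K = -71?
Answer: 13060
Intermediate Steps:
d(v) = 3 + v² + 4*v
E(b) = -3 + b² + b*(3 + b² + 4*b) (E(b) = (b² + (3 + b² + 4*b)*b) - 3 = (b² + b*(3 + b² + 4*b)) - 3 = -3 + b² + b*(3 + b² + 4*b))
K + E(J) = -71 + (-3 + 22³ + 3*22 + 5*22²) = -71 + (-3 + 10648 + 66 + 5*484) = -71 + (-3 + 10648 + 66 + 2420) = -71 + 13131 = 13060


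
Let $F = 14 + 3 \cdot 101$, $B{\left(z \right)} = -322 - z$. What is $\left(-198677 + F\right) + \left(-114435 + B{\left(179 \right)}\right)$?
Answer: $-313296$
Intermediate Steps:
$F = 317$ ($F = 14 + 303 = 317$)
$\left(-198677 + F\right) + \left(-114435 + B{\left(179 \right)}\right) = \left(-198677 + 317\right) - 114936 = -198360 - 114936 = -313296$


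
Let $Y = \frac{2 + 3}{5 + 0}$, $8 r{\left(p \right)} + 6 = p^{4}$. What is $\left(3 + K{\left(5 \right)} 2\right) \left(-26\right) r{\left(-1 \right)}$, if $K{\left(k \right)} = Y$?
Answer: $\frac{325}{4} \approx 81.25$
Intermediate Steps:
$r{\left(p \right)} = - \frac{3}{4} + \frac{p^{4}}{8}$
$Y = 1$ ($Y = \frac{5}{5} = 5 \cdot \frac{1}{5} = 1$)
$K{\left(k \right)} = 1$
$\left(3 + K{\left(5 \right)} 2\right) \left(-26\right) r{\left(-1 \right)} = \left(3 + 1 \cdot 2\right) \left(-26\right) \left(- \frac{3}{4} + \frac{\left(-1\right)^{4}}{8}\right) = \left(3 + 2\right) \left(-26\right) \left(- \frac{3}{4} + \frac{1}{8} \cdot 1\right) = 5 \left(-26\right) \left(- \frac{3}{4} + \frac{1}{8}\right) = \left(-130\right) \left(- \frac{5}{8}\right) = \frac{325}{4}$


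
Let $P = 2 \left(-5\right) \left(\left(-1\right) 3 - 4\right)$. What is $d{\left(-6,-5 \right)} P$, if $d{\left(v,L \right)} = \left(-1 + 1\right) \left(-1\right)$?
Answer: $0$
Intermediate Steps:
$d{\left(v,L \right)} = 0$ ($d{\left(v,L \right)} = 0 \left(-1\right) = 0$)
$P = 70$ ($P = - 10 \left(-3 - 4\right) = \left(-10\right) \left(-7\right) = 70$)
$d{\left(-6,-5 \right)} P = 0 \cdot 70 = 0$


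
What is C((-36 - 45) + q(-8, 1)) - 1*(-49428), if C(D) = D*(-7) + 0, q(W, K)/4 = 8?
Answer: 49771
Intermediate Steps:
q(W, K) = 32 (q(W, K) = 4*8 = 32)
C(D) = -7*D (C(D) = -7*D + 0 = -7*D)
C((-36 - 45) + q(-8, 1)) - 1*(-49428) = -7*((-36 - 45) + 32) - 1*(-49428) = -7*(-81 + 32) + 49428 = -7*(-49) + 49428 = 343 + 49428 = 49771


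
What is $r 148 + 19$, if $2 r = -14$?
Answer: $-1017$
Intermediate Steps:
$r = -7$ ($r = \frac{1}{2} \left(-14\right) = -7$)
$r 148 + 19 = \left(-7\right) 148 + 19 = -1036 + 19 = -1017$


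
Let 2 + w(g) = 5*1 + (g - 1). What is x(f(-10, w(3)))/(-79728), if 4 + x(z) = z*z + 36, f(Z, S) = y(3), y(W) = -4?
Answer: -1/1661 ≈ -0.00060205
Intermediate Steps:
w(g) = 2 + g (w(g) = -2 + (5*1 + (g - 1)) = -2 + (5 + (-1 + g)) = -2 + (4 + g) = 2 + g)
f(Z, S) = -4
x(z) = 32 + z² (x(z) = -4 + (z*z + 36) = -4 + (z² + 36) = -4 + (36 + z²) = 32 + z²)
x(f(-10, w(3)))/(-79728) = (32 + (-4)²)/(-79728) = (32 + 16)*(-1/79728) = 48*(-1/79728) = -1/1661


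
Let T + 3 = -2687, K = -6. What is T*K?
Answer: 16140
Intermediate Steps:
T = -2690 (T = -3 - 2687 = -2690)
T*K = -2690*(-6) = 16140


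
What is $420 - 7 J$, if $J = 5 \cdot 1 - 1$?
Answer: $392$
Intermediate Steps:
$J = 4$ ($J = 5 - 1 = 4$)
$420 - 7 J = 420 - 7 \cdot 4 = 420 - 28 = 392$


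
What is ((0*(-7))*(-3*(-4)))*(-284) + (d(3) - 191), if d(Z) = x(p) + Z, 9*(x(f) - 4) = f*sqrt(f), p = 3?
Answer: -184 + sqrt(3)/3 ≈ -183.42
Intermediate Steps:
x(f) = 4 + f**(3/2)/9 (x(f) = 4 + (f*sqrt(f))/9 = 4 + f**(3/2)/9)
d(Z) = 4 + Z + sqrt(3)/3 (d(Z) = (4 + 3**(3/2)/9) + Z = (4 + (3*sqrt(3))/9) + Z = (4 + sqrt(3)/3) + Z = 4 + Z + sqrt(3)/3)
((0*(-7))*(-3*(-4)))*(-284) + (d(3) - 191) = ((0*(-7))*(-3*(-4)))*(-284) + ((4 + 3 + sqrt(3)/3) - 191) = (0*12)*(-284) + ((7 + sqrt(3)/3) - 191) = 0*(-284) + (-184 + sqrt(3)/3) = 0 + (-184 + sqrt(3)/3) = -184 + sqrt(3)/3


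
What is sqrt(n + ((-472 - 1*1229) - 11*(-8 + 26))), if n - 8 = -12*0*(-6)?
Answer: I*sqrt(1891) ≈ 43.486*I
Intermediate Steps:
n = 8 (n = 8 - 12*0*(-6) = 8 + 0*(-6) = 8 + 0 = 8)
sqrt(n + ((-472 - 1*1229) - 11*(-8 + 26))) = sqrt(8 + ((-472 - 1*1229) - 11*(-8 + 26))) = sqrt(8 + ((-472 - 1229) - 11*18)) = sqrt(8 + (-1701 - 198)) = sqrt(8 - 1899) = sqrt(-1891) = I*sqrt(1891)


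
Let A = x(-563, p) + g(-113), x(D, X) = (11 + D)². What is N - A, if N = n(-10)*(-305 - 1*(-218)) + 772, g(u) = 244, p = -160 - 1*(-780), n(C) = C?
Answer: -303306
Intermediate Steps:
p = 620 (p = -160 + 780 = 620)
N = 1642 (N = -10*(-305 - 1*(-218)) + 772 = -10*(-305 + 218) + 772 = -10*(-87) + 772 = 870 + 772 = 1642)
A = 304948 (A = (11 - 563)² + 244 = (-552)² + 244 = 304704 + 244 = 304948)
N - A = 1642 - 1*304948 = 1642 - 304948 = -303306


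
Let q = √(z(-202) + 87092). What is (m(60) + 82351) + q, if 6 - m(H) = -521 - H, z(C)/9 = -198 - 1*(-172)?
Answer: 82938 + √86858 ≈ 83233.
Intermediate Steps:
z(C) = -234 (z(C) = 9*(-198 - 1*(-172)) = 9*(-198 + 172) = 9*(-26) = -234)
m(H) = 527 + H (m(H) = 6 - (-521 - H) = 6 + (521 + H) = 527 + H)
q = √86858 (q = √(-234 + 87092) = √86858 ≈ 294.72)
(m(60) + 82351) + q = ((527 + 60) + 82351) + √86858 = (587 + 82351) + √86858 = 82938 + √86858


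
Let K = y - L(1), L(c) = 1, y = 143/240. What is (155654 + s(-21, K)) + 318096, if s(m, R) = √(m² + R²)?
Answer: 473750 + 13*√150361/240 ≈ 4.7377e+5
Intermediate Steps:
y = 143/240 (y = 143*(1/240) = 143/240 ≈ 0.59583)
K = -97/240 (K = 143/240 - 1*1 = 143/240 - 1 = -97/240 ≈ -0.40417)
s(m, R) = √(R² + m²)
(155654 + s(-21, K)) + 318096 = (155654 + √((-97/240)² + (-21)²)) + 318096 = (155654 + √(9409/57600 + 441)) + 318096 = (155654 + √(25411009/57600)) + 318096 = (155654 + 13*√150361/240) + 318096 = 473750 + 13*√150361/240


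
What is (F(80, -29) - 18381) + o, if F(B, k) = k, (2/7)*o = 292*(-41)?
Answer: -60312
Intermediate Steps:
o = -41902 (o = 7*(292*(-41))/2 = (7/2)*(-11972) = -41902)
(F(80, -29) - 18381) + o = (-29 - 18381) - 41902 = -18410 - 41902 = -60312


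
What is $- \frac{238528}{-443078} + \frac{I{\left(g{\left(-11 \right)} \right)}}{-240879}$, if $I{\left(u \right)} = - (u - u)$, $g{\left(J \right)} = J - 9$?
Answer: $\frac{119264}{221539} \approx 0.53834$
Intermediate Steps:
$g{\left(J \right)} = -9 + J$ ($g{\left(J \right)} = J - 9 = -9 + J$)
$I{\left(u \right)} = 0$ ($I{\left(u \right)} = \left(-1\right) 0 = 0$)
$- \frac{238528}{-443078} + \frac{I{\left(g{\left(-11 \right)} \right)}}{-240879} = - \frac{238528}{-443078} + \frac{0}{-240879} = \left(-238528\right) \left(- \frac{1}{443078}\right) + 0 \left(- \frac{1}{240879}\right) = \frac{119264}{221539} + 0 = \frac{119264}{221539}$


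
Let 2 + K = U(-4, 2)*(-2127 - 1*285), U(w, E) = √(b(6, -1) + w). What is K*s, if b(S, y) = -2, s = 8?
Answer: -16 - 19296*I*√6 ≈ -16.0 - 47265.0*I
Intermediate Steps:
U(w, E) = √(-2 + w)
K = -2 - 2412*I*√6 (K = -2 + √(-2 - 4)*(-2127 - 1*285) = -2 + √(-6)*(-2127 - 285) = -2 + (I*√6)*(-2412) = -2 - 2412*I*√6 ≈ -2.0 - 5908.2*I)
K*s = (-2 - 2412*I*√6)*8 = -16 - 19296*I*√6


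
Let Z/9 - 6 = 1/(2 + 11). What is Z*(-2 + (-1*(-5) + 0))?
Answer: 2133/13 ≈ 164.08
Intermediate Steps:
Z = 711/13 (Z = 54 + 9/(2 + 11) = 54 + 9/13 = 711/13 ≈ 54.692)
Z*(-2 + (-1*(-5) + 0)) = 711*(-2 + (-1*(-5) + 0))/13 = 711*(-2 + (5 + 0))/13 = 711*(-2 + 5)/13 = (711/13)*3 = 2133/13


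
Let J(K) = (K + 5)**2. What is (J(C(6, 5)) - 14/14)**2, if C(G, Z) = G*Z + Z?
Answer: 2556801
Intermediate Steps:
C(G, Z) = Z + G*Z
J(K) = (5 + K)**2
(J(C(6, 5)) - 14/14)**2 = ((5 + 5*(1 + 6))**2 - 14/14)**2 = ((5 + 5*7)**2 - 14*1/14)**2 = ((5 + 35)**2 - 1)**2 = (40**2 - 1)**2 = (1600 - 1)**2 = 1599**2 = 2556801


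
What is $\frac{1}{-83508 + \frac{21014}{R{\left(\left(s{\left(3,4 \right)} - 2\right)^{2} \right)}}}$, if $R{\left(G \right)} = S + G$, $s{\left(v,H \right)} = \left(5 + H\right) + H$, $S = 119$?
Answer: $- \frac{120}{10010453} \approx -1.1987 \cdot 10^{-5}$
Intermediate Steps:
$s{\left(v,H \right)} = 5 + 2 H$
$R{\left(G \right)} = 119 + G$
$\frac{1}{-83508 + \frac{21014}{R{\left(\left(s{\left(3,4 \right)} - 2\right)^{2} \right)}}} = \frac{1}{-83508 + \frac{21014}{119 + \left(\left(5 + 2 \cdot 4\right) - 2\right)^{2}}} = \frac{1}{-83508 + \frac{21014}{119 + \left(\left(5 + 8\right) - 2\right)^{2}}} = \frac{1}{-83508 + \frac{21014}{119 + \left(13 - 2\right)^{2}}} = \frac{1}{-83508 + \frac{21014}{119 + 11^{2}}} = \frac{1}{-83508 + \frac{21014}{119 + 121}} = \frac{1}{-83508 + \frac{21014}{240}} = \frac{1}{-83508 + 21014 \cdot \frac{1}{240}} = \frac{1}{-83508 + \frac{10507}{120}} = \frac{1}{- \frac{10010453}{120}} = - \frac{120}{10010453}$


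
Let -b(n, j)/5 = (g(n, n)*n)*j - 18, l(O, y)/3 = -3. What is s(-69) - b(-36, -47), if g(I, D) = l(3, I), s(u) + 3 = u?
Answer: -76302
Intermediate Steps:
l(O, y) = -9 (l(O, y) = 3*(-3) = -9)
s(u) = -3 + u
g(I, D) = -9
b(n, j) = 90 + 45*j*n (b(n, j) = -5*((-9*n)*j - 18) = -5*(-9*j*n - 18) = -5*(-18 - 9*j*n) = 90 + 45*j*n)
s(-69) - b(-36, -47) = (-3 - 69) - (90 + 45*(-47)*(-36)) = -72 - (90 + 76140) = -72 - 1*76230 = -72 - 76230 = -76302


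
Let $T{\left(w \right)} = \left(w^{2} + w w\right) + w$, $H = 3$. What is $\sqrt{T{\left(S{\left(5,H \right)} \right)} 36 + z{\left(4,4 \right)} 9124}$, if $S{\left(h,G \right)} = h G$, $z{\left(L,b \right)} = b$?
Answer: $2 \sqrt{13309} \approx 230.73$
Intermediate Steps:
$S{\left(h,G \right)} = G h$
$T{\left(w \right)} = w + 2 w^{2}$ ($T{\left(w \right)} = \left(w^{2} + w^{2}\right) + w = 2 w^{2} + w = w + 2 w^{2}$)
$\sqrt{T{\left(S{\left(5,H \right)} \right)} 36 + z{\left(4,4 \right)} 9124} = \sqrt{3 \cdot 5 \left(1 + 2 \cdot 3 \cdot 5\right) 36 + 4 \cdot 9124} = \sqrt{15 \left(1 + 2 \cdot 15\right) 36 + 36496} = \sqrt{15 \left(1 + 30\right) 36 + 36496} = \sqrt{15 \cdot 31 \cdot 36 + 36496} = \sqrt{465 \cdot 36 + 36496} = \sqrt{16740 + 36496} = \sqrt{53236} = 2 \sqrt{13309}$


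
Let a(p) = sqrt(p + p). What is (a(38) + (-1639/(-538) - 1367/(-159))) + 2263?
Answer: 194577593/85542 + 2*sqrt(19) ≈ 2283.4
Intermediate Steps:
a(p) = sqrt(2)*sqrt(p) (a(p) = sqrt(2*p) = sqrt(2)*sqrt(p))
(a(38) + (-1639/(-538) - 1367/(-159))) + 2263 = (sqrt(2)*sqrt(38) + (-1639/(-538) - 1367/(-159))) + 2263 = (2*sqrt(19) + (-1639*(-1/538) - 1367*(-1/159))) + 2263 = (2*sqrt(19) + (1639/538 + 1367/159)) + 2263 = (2*sqrt(19) + 996047/85542) + 2263 = (996047/85542 + 2*sqrt(19)) + 2263 = 194577593/85542 + 2*sqrt(19)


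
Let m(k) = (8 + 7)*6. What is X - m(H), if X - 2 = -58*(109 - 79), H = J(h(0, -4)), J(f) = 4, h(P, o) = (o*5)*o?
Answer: -1828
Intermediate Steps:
h(P, o) = 5*o**2 (h(P, o) = (5*o)*o = 5*o**2)
H = 4
m(k) = 90 (m(k) = 15*6 = 90)
X = -1738 (X = 2 - 58*(109 - 79) = 2 - 58*30 = 2 - 1740 = -1738)
X - m(H) = -1738 - 1*90 = -1738 - 90 = -1828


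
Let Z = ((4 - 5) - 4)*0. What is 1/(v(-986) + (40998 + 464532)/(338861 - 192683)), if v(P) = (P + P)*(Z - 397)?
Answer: 8121/6357829049 ≈ 1.2773e-6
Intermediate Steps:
Z = 0 (Z = (-1 - 4)*0 = -5*0 = 0)
v(P) = -794*P (v(P) = (P + P)*(0 - 397) = (2*P)*(-397) = -794*P)
1/(v(-986) + (40998 + 464532)/(338861 - 192683)) = 1/(-794*(-986) + (40998 + 464532)/(338861 - 192683)) = 1/(782884 + 505530/146178) = 1/(782884 + 505530*(1/146178)) = 1/(782884 + 28085/8121) = 1/(6357829049/8121) = 8121/6357829049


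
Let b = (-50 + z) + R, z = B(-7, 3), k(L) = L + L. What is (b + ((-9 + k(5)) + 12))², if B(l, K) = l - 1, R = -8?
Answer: 2809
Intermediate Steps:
k(L) = 2*L
B(l, K) = -1 + l
z = -8 (z = -1 - 7 = -8)
b = -66 (b = (-50 - 8) - 8 = -58 - 8 = -66)
(b + ((-9 + k(5)) + 12))² = (-66 + ((-9 + 2*5) + 12))² = (-66 + ((-9 + 10) + 12))² = (-66 + (1 + 12))² = (-66 + 13)² = (-53)² = 2809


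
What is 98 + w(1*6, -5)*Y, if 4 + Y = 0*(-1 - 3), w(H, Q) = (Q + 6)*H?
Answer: 74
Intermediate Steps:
w(H, Q) = H*(6 + Q) (w(H, Q) = (6 + Q)*H = H*(6 + Q))
Y = -4 (Y = -4 + 0*(-1 - 3) = -4 + 0*(-4) = -4 + 0 = -4)
98 + w(1*6, -5)*Y = 98 + ((1*6)*(6 - 5))*(-4) = 98 + (6*1)*(-4) = 98 + 6*(-4) = 98 - 24 = 74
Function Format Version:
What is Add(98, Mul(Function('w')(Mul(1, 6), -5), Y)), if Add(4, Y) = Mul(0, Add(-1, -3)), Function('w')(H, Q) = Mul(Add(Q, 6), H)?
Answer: 74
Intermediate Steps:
Function('w')(H, Q) = Mul(H, Add(6, Q)) (Function('w')(H, Q) = Mul(Add(6, Q), H) = Mul(H, Add(6, Q)))
Y = -4 (Y = Add(-4, Mul(0, Add(-1, -3))) = Add(-4, Mul(0, -4)) = Add(-4, 0) = -4)
Add(98, Mul(Function('w')(Mul(1, 6), -5), Y)) = Add(98, Mul(Mul(Mul(1, 6), Add(6, -5)), -4)) = Add(98, Mul(Mul(6, 1), -4)) = Add(98, Mul(6, -4)) = Add(98, -24) = 74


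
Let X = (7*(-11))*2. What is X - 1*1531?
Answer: -1685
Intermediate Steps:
X = -154 (X = -77*2 = -154)
X - 1*1531 = -154 - 1*1531 = -154 - 1531 = -1685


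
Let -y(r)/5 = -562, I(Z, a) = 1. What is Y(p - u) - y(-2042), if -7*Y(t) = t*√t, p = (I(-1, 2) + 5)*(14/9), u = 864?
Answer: -2810 + 5128*I*√1923/63 ≈ -2810.0 + 3569.4*I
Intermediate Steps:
y(r) = 2810 (y(r) = -5*(-562) = 2810)
p = 28/3 (p = (1 + 5)*(14/9) = 6*(14*(⅑)) = 6*(14/9) = 28/3 ≈ 9.3333)
Y(t) = -t^(3/2)/7 (Y(t) = -t*√t/7 = -t^(3/2)/7)
Y(p - u) - y(-2042) = -(28/3 - 1*864)^(3/2)/7 - 1*2810 = -(28/3 - 864)^(3/2)/7 - 2810 = -(-5128)*I*√1923/63 - 2810 = 5128*I*√1923/63 - 2810 = -2810 + 5128*I*√1923/63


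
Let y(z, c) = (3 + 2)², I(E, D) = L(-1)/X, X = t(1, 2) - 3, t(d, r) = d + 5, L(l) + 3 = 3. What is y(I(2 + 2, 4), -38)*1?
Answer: 25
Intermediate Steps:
L(l) = 0 (L(l) = -3 + 3 = 0)
t(d, r) = 5 + d
X = 3 (X = (5 + 1) - 3 = 6 - 3 = 3)
I(E, D) = 0 (I(E, D) = 0/3 = 0*(⅓) = 0)
y(z, c) = 25 (y(z, c) = 5² = 25)
y(I(2 + 2, 4), -38)*1 = 25*1 = 25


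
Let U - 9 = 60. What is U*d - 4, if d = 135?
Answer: 9311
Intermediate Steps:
U = 69 (U = 9 + 60 = 69)
U*d - 4 = 69*135 - 4 = 9315 - 4 = 9311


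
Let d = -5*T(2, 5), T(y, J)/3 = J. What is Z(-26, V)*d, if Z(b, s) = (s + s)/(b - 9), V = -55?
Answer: -1650/7 ≈ -235.71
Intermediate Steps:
Z(b, s) = 2*s/(-9 + b) (Z(b, s) = (2*s)/(-9 + b) = 2*s/(-9 + b))
T(y, J) = 3*J
d = -75 (d = -15*5 = -5*15 = -75)
Z(-26, V)*d = (2*(-55)/(-9 - 26))*(-75) = (2*(-55)/(-35))*(-75) = (2*(-55)*(-1/35))*(-75) = (22/7)*(-75) = -1650/7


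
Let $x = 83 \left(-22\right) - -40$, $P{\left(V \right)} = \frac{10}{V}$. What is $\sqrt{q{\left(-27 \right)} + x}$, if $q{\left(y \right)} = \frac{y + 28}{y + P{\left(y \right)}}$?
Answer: $\frac{i \sqrt{975392059}}{739} \approx 42.262 i$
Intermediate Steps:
$q{\left(y \right)} = \frac{28 + y}{y + \frac{10}{y}}$ ($q{\left(y \right)} = \frac{y + 28}{y + \frac{10}{y}} = \frac{28 + y}{y + \frac{10}{y}}$)
$x = -1786$ ($x = -1826 + 40 = -1786$)
$\sqrt{q{\left(-27 \right)} + x} = \sqrt{- \frac{27 \left(28 - 27\right)}{10 + \left(-27\right)^{2}} - 1786} = \sqrt{\left(-27\right) \frac{1}{10 + 729} \cdot 1 - 1786} = \sqrt{\left(-27\right) \frac{1}{739} \cdot 1 - 1786} = \sqrt{- \frac{27}{739} - 1786} = \sqrt{- \frac{1319881}{739}} = \frac{i \sqrt{975392059}}{739}$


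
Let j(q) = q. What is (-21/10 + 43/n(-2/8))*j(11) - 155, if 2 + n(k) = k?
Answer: -34949/90 ≈ -388.32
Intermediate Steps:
n(k) = -2 + k
(-21/10 + 43/n(-2/8))*j(11) - 155 = (-21/10 + 43/(-2 - 2/8))*11 - 155 = (-21*⅒ + 43/(-2 - 2*⅛))*11 - 155 = (-21/10 + 43/(-2 - ¼))*11 - 155 = (-21/10 + 43/(-9/4))*11 - 155 = (-21/10 + 43*(-4/9))*11 - 155 = (-21/10 - 172/9)*11 - 155 = -1909/90*11 - 155 = -20999/90 - 155 = -34949/90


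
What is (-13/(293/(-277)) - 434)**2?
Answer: 15267320721/85849 ≈ 1.7784e+5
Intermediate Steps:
(-13/(293/(-277)) - 434)**2 = (-13/(293*(-1/277)) - 434)**2 = (-13/(-293/277) - 434)**2 = (-13*(-277/293) - 434)**2 = (3601/293 - 434)**2 = (-123561/293)**2 = 15267320721/85849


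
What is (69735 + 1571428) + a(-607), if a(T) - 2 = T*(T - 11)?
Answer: 2016291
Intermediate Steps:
a(T) = 2 + T*(-11 + T) (a(T) = 2 + T*(T - 11) = 2 + T*(-11 + T))
(69735 + 1571428) + a(-607) = (69735 + 1571428) + (2 + (-607)² - 11*(-607)) = 1641163 + (2 + 368449 + 6677) = 1641163 + 375128 = 2016291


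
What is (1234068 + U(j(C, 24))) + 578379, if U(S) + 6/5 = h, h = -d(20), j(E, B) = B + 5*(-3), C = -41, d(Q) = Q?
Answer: 9062129/5 ≈ 1.8124e+6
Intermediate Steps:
j(E, B) = -15 + B (j(E, B) = B - 15 = -15 + B)
h = -20 (h = -1*20 = -20)
U(S) = -106/5 (U(S) = -6/5 - 20 = -106/5)
(1234068 + U(j(C, 24))) + 578379 = (1234068 - 106/5) + 578379 = 6170234/5 + 578379 = 9062129/5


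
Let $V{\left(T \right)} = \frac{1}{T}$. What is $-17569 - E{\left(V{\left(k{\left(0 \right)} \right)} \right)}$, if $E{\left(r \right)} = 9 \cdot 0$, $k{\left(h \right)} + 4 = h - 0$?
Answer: $-17569$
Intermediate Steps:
$k{\left(h \right)} = -4 + h$ ($k{\left(h \right)} = -4 + \left(h - 0\right) = -4 + \left(h + 0\right) = -4 + h$)
$E{\left(r \right)} = 0$
$-17569 - E{\left(V{\left(k{\left(0 \right)} \right)} \right)} = -17569 - 0 = -17569 + 0 = -17569$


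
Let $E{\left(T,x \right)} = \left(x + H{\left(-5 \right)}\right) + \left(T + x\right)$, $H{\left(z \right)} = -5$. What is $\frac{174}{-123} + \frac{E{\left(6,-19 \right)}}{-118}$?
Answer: $- \frac{5327}{4838} \approx -1.1011$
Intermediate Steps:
$E{\left(T,x \right)} = -5 + T + 2 x$ ($E{\left(T,x \right)} = \left(x - 5\right) + \left(T + x\right) = \left(-5 + x\right) + \left(T + x\right) = -5 + T + 2 x$)
$\frac{174}{-123} + \frac{E{\left(6,-19 \right)}}{-118} = \frac{174}{-123} + \frac{-5 + 6 + 2 \left(-19\right)}{-118} = 174 \left(- \frac{1}{123}\right) + \left(-5 + 6 - 38\right) \left(- \frac{1}{118}\right) = - \frac{58}{41} - - \frac{37}{118} = - \frac{58}{41} + \frac{37}{118} = - \frac{5327}{4838}$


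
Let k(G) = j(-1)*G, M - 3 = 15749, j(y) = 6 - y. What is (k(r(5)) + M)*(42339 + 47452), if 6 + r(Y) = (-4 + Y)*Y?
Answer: 1413759295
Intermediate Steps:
M = 15752 (M = 3 + 15749 = 15752)
r(Y) = -6 + Y*(-4 + Y) (r(Y) = -6 + (-4 + Y)*Y = -6 + Y*(-4 + Y))
k(G) = 7*G (k(G) = (6 - 1*(-1))*G = (6 + 1)*G = 7*G)
(k(r(5)) + M)*(42339 + 47452) = (7*(-6 + 5**2 - 4*5) + 15752)*(42339 + 47452) = (7*(-6 + 25 - 20) + 15752)*89791 = (7*(-1) + 15752)*89791 = (-7 + 15752)*89791 = 15745*89791 = 1413759295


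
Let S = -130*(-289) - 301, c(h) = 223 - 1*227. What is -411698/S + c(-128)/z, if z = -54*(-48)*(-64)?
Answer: -1897100243/171735552 ≈ -11.047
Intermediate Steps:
c(h) = -4 (c(h) = 223 - 227 = -4)
S = 37269 (S = 37570 - 301 = 37269)
z = -165888 (z = 2592*(-64) = -165888)
-411698/S + c(-128)/z = -411698/37269 - 4/(-165888) = -411698*1/37269 - 4*(-1/165888) = -411698/37269 + 1/41472 = -1897100243/171735552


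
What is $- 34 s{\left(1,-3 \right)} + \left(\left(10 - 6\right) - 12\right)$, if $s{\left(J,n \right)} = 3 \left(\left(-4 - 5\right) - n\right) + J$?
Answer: $570$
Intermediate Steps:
$s{\left(J,n \right)} = -27 + J - 3 n$ ($s{\left(J,n \right)} = 3 \left(-9 - n\right) + J = \left(-27 - 3 n\right) + J = -27 + J - 3 n$)
$- 34 s{\left(1,-3 \right)} + \left(\left(10 - 6\right) - 12\right) = - 34 \left(-27 + 1 - -9\right) + \left(\left(10 - 6\right) - 12\right) = - 34 \left(-27 + 1 + 9\right) + \left(4 - 12\right) = \left(-34\right) \left(-17\right) - 8 = 578 - 8 = 570$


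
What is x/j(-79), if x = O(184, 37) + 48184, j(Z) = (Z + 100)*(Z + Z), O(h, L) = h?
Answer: -24184/1659 ≈ -14.577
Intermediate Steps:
j(Z) = 2*Z*(100 + Z) (j(Z) = (100 + Z)*(2*Z) = 2*Z*(100 + Z))
x = 48368 (x = 184 + 48184 = 48368)
x/j(-79) = 48368/((2*(-79)*(100 - 79))) = 48368/((2*(-79)*21)) = 48368/(-3318) = 48368*(-1/3318) = -24184/1659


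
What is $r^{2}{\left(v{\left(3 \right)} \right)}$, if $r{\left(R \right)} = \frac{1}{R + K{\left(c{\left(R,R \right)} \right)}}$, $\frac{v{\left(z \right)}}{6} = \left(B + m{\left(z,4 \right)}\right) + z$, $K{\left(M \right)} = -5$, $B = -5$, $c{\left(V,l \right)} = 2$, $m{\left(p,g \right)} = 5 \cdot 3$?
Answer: $\frac{1}{5329} \approx 0.00018765$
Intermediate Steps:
$m{\left(p,g \right)} = 15$
$v{\left(z \right)} = 60 + 6 z$ ($v{\left(z \right)} = 6 \left(\left(-5 + 15\right) + z\right) = 6 \left(10 + z\right) = 60 + 6 z$)
$r{\left(R \right)} = \frac{1}{-5 + R}$ ($r{\left(R \right)} = \frac{1}{R - 5} = \frac{1}{-5 + R}$)
$r^{2}{\left(v{\left(3 \right)} \right)} = \left(\frac{1}{-5 + \left(60 + 6 \cdot 3\right)}\right)^{2} = \left(\frac{1}{-5 + \left(60 + 18\right)}\right)^{2} = \left(\frac{1}{-5 + 78}\right)^{2} = \left(\frac{1}{73}\right)^{2} = \frac{1}{5329}$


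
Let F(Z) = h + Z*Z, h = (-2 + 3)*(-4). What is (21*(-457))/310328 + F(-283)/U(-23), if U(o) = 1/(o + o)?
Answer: -1143220432077/310328 ≈ -3.6839e+6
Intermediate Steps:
h = -4 (h = 1*(-4) = -4)
U(o) = 1/(2*o)
F(Z) = -4 + Z² (F(Z) = -4 + Z*Z = -4 + Z²)
(21*(-457))/310328 + F(-283)/U(-23) = (21*(-457))/310328 + (-4 + (-283)²)/(((½)/(-23))) = -9597*1/310328 + (-4 + 80089)/(((½)*(-1/23))) = -9597/310328 + 80085/(-1/46) = -9597/310328 + 80085*(-46) = -9597/310328 - 3683910 = -1143220432077/310328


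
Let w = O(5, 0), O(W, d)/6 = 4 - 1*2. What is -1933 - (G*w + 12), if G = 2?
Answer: -1969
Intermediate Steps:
O(W, d) = 12 (O(W, d) = 6*(4 - 1*2) = 6*(4 - 2) = 6*2 = 12)
w = 12
-1933 - (G*w + 12) = -1933 - (2*12 + 12) = -1933 - (24 + 12) = -1933 - 1*36 = -1933 - 36 = -1969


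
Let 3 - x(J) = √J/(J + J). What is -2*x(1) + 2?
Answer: -3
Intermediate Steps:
x(J) = 3 - 1/(2*√J) (x(J) = 3 - √J/(J + J) = 3 - √J/(2*J) = 3 - 1/(2*J)*√J = 3 - 1/(2*√J))
-2*x(1) + 2 = -2*(3 - 1/(2*√1)) + 2 = -2*(3 - ½*1) + 2 = -2*(3 - ½) + 2 = -2*5/2 + 2 = -5 + 2 = -3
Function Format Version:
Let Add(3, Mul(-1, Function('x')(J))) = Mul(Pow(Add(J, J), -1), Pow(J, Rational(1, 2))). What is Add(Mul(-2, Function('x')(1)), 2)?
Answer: -3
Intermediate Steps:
Function('x')(J) = Add(3, Mul(Rational(-1, 2), Pow(J, Rational(-1, 2)))) (Function('x')(J) = Add(3, Mul(-1, Mul(Pow(Add(J, J), -1), Pow(J, Rational(1, 2))))) = Add(3, Mul(-1, Mul(Pow(Mul(2, J), -1), Pow(J, Rational(1, 2))))) = Add(3, Mul(-1, Mul(Mul(Rational(1, 2), Pow(J, -1)), Pow(J, Rational(1, 2))))) = Add(3, Mul(-1, Mul(Rational(1, 2), Pow(J, Rational(-1, 2))))) = Add(3, Mul(Rational(-1, 2), Pow(J, Rational(-1, 2)))))
Add(Mul(-2, Function('x')(1)), 2) = Add(Mul(-2, Add(3, Mul(Rational(-1, 2), Pow(1, Rational(-1, 2))))), 2) = Add(Mul(-2, Add(3, Mul(Rational(-1, 2), 1))), 2) = Add(Mul(-2, Add(3, Rational(-1, 2))), 2) = Add(Mul(-2, Rational(5, 2)), 2) = Add(-5, 2) = -3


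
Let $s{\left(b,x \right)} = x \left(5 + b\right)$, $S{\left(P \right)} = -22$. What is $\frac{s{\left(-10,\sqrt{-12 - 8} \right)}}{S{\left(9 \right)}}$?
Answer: $\frac{5 i \sqrt{5}}{11} \approx 1.0164 i$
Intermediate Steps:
$\frac{s{\left(-10,\sqrt{-12 - 8} \right)}}{S{\left(9 \right)}} = \frac{\sqrt{-12 - 8} \left(5 - 10\right)}{-22} = \sqrt{-20} \left(-5\right) \left(- \frac{1}{22}\right) = 2 i \sqrt{5} \left(-5\right) \left(- \frac{1}{22}\right) = - 10 i \sqrt{5} \left(- \frac{1}{22}\right) = \frac{5 i \sqrt{5}}{11}$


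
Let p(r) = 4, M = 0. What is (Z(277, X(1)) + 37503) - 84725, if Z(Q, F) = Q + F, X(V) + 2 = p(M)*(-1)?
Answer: -46951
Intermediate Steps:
X(V) = -6 (X(V) = -2 + 4*(-1) = -2 - 4 = -6)
Z(Q, F) = F + Q
(Z(277, X(1)) + 37503) - 84725 = ((-6 + 277) + 37503) - 84725 = (271 + 37503) - 84725 = 37774 - 84725 = -46951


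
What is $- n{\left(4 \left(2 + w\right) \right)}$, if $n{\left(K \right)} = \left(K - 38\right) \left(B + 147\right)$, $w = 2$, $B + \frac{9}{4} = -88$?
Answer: $\frac{2497}{2} \approx 1248.5$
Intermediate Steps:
$B = - \frac{361}{4}$ ($B = - \frac{9}{4} - 88 = - \frac{361}{4} \approx -90.25$)
$n{\left(K \right)} = - \frac{4313}{2} + \frac{227 K}{4}$ ($n{\left(K \right)} = \left(K - 38\right) \left(- \frac{361}{4} + 147\right) = \left(-38 + K\right) \frac{227}{4} = - \frac{4313}{2} + \frac{227 K}{4}$)
$- n{\left(4 \left(2 + w\right) \right)} = - (- \frac{4313}{2} + \frac{227 \cdot 4 \left(2 + 2\right)}{4}) = - (- \frac{4313}{2} + \frac{227 \cdot 4 \cdot 4}{4}) = - (- \frac{4313}{2} + \frac{227}{4} \cdot 16) = - (- \frac{4313}{2} + 908) = \left(-1\right) \left(- \frac{2497}{2}\right) = \frac{2497}{2}$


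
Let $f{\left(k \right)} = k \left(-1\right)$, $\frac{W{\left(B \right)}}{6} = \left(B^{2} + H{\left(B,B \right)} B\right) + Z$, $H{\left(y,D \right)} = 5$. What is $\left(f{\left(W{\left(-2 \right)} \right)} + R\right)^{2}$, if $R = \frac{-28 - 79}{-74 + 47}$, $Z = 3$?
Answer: $\frac{351649}{729} \approx 482.37$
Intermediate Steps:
$W{\left(B \right)} = 18 + 6 B^{2} + 30 B$ ($W{\left(B \right)} = 6 \left(\left(B^{2} + 5 B\right) + 3\right) = 6 \left(3 + B^{2} + 5 B\right) = 18 + 6 B^{2} + 30 B$)
$f{\left(k \right)} = - k$
$R = \frac{107}{27}$ ($R = - \frac{107}{-27} = \left(-107\right) \left(- \frac{1}{27}\right) = \frac{107}{27} \approx 3.963$)
$\left(f{\left(W{\left(-2 \right)} \right)} + R\right)^{2} = \left(- (18 + 6 \left(-2\right)^{2} + 30 \left(-2\right)) + \frac{107}{27}\right)^{2} = \left(- (18 + 6 \cdot 4 - 60) + \frac{107}{27}\right)^{2} = \left(- (18 + 24 - 60) + \frac{107}{27}\right)^{2} = \left(\left(-1\right) \left(-18\right) + \frac{107}{27}\right)^{2} = \left(18 + \frac{107}{27}\right)^{2} = \left(\frac{593}{27}\right)^{2} = \frac{351649}{729}$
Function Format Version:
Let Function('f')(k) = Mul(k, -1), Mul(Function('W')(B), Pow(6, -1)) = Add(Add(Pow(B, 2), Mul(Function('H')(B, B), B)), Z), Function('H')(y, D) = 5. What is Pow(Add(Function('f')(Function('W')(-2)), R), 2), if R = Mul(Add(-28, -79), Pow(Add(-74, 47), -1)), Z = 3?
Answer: Rational(351649, 729) ≈ 482.37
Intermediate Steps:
Function('W')(B) = Add(18, Mul(6, Pow(B, 2)), Mul(30, B)) (Function('W')(B) = Mul(6, Add(Add(Pow(B, 2), Mul(5, B)), 3)) = Mul(6, Add(3, Pow(B, 2), Mul(5, B))) = Add(18, Mul(6, Pow(B, 2)), Mul(30, B)))
Function('f')(k) = Mul(-1, k)
R = Rational(107, 27) (R = Mul(-107, Pow(-27, -1)) = Mul(-107, Rational(-1, 27)) = Rational(107, 27) ≈ 3.9630)
Pow(Add(Function('f')(Function('W')(-2)), R), 2) = Pow(Add(Mul(-1, Add(18, Mul(6, Pow(-2, 2)), Mul(30, -2))), Rational(107, 27)), 2) = Pow(Add(Mul(-1, Add(18, Mul(6, 4), -60)), Rational(107, 27)), 2) = Pow(Add(Mul(-1, Add(18, 24, -60)), Rational(107, 27)), 2) = Pow(Add(Mul(-1, -18), Rational(107, 27)), 2) = Pow(Add(18, Rational(107, 27)), 2) = Pow(Rational(593, 27), 2) = Rational(351649, 729)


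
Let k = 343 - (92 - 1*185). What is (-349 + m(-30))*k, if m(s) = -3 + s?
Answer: -166552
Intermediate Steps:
k = 436 (k = 343 - (92 - 185) = 343 - 1*(-93) = 343 + 93 = 436)
(-349 + m(-30))*k = (-349 + (-3 - 30))*436 = (-349 - 33)*436 = -382*436 = -166552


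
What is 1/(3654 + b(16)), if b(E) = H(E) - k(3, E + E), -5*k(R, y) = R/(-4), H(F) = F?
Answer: 20/73397 ≈ 0.00027249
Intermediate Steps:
k(R, y) = R/20 (k(R, y) = -R/(5*(-4)) = -R*(-1)/(5*4) = -(-1)*R/20 = R/20)
b(E) = -3/20 + E (b(E) = E - 3/20 = -3/20 + E)
1/(3654 + b(16)) = 1/(3654 + (-3/20 + 16)) = 1/(3654 + 317/20) = 1/(73397/20) = 20/73397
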